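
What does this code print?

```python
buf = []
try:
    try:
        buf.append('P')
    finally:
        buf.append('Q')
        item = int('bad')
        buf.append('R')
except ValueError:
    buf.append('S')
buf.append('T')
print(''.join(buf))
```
PQST

Exception in inner finally caught by outer except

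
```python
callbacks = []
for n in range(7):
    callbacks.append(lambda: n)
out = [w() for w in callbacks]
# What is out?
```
[6, 6, 6, 6, 6, 6, 6]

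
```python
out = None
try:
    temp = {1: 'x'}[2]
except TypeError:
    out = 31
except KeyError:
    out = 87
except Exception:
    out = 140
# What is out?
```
87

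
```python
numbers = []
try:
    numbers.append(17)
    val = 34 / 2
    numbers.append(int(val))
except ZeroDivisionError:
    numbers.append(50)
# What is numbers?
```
[17, 17]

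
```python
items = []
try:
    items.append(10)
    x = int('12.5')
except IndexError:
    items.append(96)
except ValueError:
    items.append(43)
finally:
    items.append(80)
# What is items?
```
[10, 43, 80]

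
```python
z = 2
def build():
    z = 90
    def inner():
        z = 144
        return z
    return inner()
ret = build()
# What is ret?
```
144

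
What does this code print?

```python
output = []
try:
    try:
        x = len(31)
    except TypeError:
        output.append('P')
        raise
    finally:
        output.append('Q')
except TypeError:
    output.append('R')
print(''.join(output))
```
PQR

finally runs before re-raised exception propagates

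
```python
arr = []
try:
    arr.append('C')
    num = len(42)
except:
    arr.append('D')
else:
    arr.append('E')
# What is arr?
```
['C', 'D']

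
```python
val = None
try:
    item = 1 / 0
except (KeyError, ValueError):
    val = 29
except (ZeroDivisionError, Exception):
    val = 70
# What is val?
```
70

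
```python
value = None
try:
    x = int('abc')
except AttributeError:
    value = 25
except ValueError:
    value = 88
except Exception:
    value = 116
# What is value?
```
88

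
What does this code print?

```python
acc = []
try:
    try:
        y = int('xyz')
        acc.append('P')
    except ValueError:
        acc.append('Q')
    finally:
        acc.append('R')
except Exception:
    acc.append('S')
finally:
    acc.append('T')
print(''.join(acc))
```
QRT

Both finally blocks run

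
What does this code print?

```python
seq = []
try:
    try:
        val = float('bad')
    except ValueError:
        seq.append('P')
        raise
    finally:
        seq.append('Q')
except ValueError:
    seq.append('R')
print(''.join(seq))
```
PQR

finally runs before re-raised exception propagates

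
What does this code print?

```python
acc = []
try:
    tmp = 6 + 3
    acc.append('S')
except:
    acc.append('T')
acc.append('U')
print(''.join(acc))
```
SU

No exception, try block completes normally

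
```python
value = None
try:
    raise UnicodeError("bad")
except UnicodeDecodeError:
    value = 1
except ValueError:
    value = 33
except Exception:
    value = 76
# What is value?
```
33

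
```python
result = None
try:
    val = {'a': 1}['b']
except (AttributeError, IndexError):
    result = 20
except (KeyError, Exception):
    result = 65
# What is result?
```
65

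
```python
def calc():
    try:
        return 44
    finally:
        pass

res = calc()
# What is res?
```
44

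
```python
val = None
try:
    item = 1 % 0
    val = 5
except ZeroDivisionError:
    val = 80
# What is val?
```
80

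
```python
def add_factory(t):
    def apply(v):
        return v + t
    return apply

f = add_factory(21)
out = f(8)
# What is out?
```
29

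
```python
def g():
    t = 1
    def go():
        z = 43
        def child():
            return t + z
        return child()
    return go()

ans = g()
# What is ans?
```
44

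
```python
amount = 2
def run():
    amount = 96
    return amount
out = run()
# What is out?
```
96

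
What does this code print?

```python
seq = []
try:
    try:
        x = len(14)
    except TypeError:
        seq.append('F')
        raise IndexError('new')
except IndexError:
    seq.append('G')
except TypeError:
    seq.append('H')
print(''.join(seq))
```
FG

New IndexError raised, caught by outer IndexError handler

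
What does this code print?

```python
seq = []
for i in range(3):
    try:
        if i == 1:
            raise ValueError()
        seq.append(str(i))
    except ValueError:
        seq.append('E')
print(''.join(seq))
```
0E2

Exception on i=1 caught, loop continues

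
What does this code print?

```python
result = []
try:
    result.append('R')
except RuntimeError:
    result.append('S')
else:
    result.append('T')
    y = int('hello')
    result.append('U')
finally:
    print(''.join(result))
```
RT

Try succeeds, else appends 'T', ValueError in else is uncaught, finally prints before exception propagates ('U' never appended)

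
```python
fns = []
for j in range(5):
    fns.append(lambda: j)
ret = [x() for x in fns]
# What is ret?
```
[4, 4, 4, 4, 4]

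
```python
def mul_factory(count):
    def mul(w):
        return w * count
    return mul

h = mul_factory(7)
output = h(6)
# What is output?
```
42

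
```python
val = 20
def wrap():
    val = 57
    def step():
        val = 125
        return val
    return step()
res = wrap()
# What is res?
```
125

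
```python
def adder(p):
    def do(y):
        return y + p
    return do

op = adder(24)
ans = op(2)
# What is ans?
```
26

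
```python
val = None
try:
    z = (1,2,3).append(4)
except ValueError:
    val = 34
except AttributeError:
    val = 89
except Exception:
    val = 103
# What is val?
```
89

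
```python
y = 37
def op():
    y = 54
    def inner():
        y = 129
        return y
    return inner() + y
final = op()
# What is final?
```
183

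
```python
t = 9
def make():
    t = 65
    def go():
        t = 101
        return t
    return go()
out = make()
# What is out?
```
101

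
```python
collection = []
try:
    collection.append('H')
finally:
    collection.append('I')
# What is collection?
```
['H', 'I']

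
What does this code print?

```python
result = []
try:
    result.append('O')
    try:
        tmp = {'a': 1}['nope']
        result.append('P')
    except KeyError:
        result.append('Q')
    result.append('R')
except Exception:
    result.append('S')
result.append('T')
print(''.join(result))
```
OQRT

Inner exception caught by inner handler, outer continues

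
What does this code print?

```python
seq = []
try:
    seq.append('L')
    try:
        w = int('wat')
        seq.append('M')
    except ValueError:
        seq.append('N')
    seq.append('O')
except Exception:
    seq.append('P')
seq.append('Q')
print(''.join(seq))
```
LNOQ

Inner exception caught by inner handler, outer continues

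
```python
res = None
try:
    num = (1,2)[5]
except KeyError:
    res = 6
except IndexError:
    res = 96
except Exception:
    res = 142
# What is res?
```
96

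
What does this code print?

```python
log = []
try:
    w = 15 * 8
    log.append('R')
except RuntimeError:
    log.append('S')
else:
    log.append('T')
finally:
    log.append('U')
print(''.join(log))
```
RTU

else runs before finally when no exception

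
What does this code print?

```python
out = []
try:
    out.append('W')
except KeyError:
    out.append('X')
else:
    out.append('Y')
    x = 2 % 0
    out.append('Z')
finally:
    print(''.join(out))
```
WY

Try succeeds, else appends 'Y', ZeroDivisionError in else is uncaught, finally prints before exception propagates ('Z' never appended)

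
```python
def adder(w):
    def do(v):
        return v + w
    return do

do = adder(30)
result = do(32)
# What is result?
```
62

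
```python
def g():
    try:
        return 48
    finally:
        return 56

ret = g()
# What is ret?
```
56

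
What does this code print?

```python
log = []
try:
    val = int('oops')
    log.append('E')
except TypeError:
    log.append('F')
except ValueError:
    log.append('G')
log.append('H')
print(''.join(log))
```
GH

ValueError is caught by its specific handler, not TypeError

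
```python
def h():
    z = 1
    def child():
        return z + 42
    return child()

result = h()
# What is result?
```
43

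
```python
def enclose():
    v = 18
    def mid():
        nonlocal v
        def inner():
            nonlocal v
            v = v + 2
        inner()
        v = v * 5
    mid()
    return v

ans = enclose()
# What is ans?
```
100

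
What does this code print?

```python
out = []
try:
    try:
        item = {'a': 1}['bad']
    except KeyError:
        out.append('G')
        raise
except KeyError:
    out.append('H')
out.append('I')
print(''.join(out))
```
GHI

raise without argument re-raises current exception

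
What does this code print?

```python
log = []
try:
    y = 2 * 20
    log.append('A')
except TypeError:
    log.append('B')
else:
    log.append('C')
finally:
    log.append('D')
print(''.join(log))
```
ACD

else runs before finally when no exception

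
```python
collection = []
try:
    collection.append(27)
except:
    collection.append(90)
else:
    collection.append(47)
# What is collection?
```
[27, 47]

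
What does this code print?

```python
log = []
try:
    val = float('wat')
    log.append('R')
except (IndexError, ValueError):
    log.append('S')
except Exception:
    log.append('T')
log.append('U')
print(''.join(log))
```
SU

ValueError matches tuple containing it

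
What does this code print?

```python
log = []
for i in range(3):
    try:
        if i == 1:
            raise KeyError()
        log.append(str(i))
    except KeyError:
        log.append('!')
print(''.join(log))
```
0!2

Exception on i=1 caught, loop continues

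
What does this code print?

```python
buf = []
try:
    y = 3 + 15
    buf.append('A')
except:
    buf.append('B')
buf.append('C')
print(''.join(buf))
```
AC

No exception, try block completes normally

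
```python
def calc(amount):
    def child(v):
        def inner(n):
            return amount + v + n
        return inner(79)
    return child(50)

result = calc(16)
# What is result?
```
145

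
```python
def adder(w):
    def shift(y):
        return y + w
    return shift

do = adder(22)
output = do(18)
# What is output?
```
40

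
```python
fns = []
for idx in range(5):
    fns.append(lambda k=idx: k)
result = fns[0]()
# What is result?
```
0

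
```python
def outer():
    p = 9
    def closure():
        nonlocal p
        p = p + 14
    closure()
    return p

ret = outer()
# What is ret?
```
23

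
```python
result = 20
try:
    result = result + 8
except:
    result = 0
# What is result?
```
28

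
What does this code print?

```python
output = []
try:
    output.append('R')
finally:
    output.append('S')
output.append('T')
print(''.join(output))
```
RST

try/finally without except, no exception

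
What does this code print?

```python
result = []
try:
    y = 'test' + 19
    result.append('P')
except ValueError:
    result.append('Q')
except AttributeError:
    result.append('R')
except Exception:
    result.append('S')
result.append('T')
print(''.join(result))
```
ST

TypeError not specifically caught, falls to Exception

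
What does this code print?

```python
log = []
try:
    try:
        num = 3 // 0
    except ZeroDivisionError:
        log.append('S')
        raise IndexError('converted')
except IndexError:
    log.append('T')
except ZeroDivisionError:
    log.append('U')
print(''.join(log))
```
ST

New IndexError raised, caught by outer IndexError handler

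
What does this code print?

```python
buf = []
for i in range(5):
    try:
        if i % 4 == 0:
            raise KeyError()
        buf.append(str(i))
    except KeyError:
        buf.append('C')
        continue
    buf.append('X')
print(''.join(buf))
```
C1X2X3XC

continue in except skips rest of loop body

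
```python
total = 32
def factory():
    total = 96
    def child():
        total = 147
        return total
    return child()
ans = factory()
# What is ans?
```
147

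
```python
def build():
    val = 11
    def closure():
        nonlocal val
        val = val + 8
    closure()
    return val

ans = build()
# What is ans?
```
19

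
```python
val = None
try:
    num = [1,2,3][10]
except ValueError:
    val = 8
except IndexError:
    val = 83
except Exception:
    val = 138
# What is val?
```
83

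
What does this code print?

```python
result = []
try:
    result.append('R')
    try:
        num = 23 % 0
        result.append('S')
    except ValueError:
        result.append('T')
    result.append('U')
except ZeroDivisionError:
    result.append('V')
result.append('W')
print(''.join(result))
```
RVW

Inner handler doesn't match, propagates to outer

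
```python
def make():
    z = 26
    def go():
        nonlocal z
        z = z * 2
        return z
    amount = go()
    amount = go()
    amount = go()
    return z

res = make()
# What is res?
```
208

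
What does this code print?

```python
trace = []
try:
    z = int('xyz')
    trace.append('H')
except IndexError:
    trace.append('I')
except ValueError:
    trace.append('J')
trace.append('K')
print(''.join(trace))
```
JK

ValueError is caught by its specific handler, not IndexError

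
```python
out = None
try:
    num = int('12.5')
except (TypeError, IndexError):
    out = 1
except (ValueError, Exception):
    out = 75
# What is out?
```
75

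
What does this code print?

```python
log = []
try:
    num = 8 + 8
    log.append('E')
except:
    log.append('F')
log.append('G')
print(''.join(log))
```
EG

No exception, try block completes normally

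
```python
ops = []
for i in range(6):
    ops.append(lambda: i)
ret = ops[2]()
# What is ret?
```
5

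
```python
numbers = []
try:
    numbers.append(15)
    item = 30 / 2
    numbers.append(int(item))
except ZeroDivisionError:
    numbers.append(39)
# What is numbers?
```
[15, 15]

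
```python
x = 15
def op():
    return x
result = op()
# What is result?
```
15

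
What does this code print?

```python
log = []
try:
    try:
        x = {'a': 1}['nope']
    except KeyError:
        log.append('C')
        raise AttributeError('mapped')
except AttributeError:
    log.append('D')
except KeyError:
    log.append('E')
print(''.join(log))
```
CD

New AttributeError raised, caught by outer AttributeError handler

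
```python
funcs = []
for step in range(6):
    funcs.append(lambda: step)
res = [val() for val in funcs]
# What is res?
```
[5, 5, 5, 5, 5, 5]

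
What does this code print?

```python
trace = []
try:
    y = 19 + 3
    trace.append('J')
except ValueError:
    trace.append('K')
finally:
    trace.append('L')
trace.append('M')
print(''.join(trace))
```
JLM

finally runs after normal execution too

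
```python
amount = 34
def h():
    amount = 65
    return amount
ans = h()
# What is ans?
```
65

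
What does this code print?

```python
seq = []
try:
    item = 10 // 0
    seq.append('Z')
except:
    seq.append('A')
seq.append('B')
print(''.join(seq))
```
AB

Exception raised in try, caught by bare except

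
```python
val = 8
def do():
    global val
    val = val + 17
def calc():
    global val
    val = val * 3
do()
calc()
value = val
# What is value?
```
75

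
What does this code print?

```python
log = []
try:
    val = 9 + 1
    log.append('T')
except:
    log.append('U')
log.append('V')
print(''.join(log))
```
TV

No exception, try block completes normally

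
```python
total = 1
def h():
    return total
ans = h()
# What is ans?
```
1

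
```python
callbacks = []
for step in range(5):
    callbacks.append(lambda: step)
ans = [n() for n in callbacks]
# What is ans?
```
[4, 4, 4, 4, 4]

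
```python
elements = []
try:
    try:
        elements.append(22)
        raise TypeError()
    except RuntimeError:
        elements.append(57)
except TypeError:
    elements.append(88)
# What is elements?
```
[22, 88]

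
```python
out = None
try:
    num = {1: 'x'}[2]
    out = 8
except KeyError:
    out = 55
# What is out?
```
55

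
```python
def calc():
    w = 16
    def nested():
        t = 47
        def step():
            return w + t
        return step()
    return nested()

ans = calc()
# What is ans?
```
63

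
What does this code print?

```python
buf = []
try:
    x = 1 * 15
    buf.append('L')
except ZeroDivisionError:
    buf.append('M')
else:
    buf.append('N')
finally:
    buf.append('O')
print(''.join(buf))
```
LNO

else runs before finally when no exception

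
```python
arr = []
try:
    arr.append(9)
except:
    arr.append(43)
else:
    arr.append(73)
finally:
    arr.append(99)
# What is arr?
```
[9, 73, 99]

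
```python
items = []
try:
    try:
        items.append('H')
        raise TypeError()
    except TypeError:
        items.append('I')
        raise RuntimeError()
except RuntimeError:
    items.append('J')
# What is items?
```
['H', 'I', 'J']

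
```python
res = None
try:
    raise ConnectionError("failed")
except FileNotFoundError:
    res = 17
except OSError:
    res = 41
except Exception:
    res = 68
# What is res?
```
41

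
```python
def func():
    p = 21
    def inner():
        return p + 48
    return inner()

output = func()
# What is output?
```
69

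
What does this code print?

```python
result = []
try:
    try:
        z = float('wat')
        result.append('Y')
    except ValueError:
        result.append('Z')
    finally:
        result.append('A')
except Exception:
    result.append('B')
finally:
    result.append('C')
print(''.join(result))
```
ZAC

Both finally blocks run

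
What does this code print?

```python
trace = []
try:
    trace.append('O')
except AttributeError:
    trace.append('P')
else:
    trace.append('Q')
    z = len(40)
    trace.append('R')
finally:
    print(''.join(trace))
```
OQ

Try succeeds, else appends 'Q', TypeError in else is uncaught, finally prints before exception propagates ('R' never appended)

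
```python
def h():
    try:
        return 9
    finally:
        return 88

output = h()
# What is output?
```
88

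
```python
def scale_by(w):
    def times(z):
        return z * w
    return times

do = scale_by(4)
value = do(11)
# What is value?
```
44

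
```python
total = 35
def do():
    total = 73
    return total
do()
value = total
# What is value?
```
35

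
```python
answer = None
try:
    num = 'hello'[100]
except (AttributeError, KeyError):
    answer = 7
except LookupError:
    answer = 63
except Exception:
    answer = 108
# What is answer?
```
63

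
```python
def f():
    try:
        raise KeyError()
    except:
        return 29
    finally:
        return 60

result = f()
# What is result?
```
60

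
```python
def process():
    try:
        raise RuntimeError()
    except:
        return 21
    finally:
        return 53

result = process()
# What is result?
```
53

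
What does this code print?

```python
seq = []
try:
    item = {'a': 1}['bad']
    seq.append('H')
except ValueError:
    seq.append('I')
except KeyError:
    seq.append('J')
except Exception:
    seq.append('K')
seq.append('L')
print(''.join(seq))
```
JL

KeyError matches before generic Exception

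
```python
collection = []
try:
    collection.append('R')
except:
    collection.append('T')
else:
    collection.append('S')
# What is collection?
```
['R', 'S']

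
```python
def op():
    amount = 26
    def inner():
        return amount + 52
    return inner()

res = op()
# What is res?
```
78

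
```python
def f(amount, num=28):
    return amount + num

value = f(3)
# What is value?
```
31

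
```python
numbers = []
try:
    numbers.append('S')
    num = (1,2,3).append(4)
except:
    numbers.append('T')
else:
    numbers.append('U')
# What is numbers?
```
['S', 'T']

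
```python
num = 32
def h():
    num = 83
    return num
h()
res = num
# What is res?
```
32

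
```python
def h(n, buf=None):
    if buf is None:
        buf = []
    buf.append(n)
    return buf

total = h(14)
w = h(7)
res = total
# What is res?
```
[14]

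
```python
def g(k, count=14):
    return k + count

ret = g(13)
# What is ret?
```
27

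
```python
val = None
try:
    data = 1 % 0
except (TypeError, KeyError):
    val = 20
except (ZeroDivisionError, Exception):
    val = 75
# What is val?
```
75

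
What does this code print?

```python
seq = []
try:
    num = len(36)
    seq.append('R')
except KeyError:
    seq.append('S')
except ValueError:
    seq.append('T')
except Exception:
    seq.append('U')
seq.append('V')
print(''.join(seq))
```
UV

TypeError not specifically caught, falls to Exception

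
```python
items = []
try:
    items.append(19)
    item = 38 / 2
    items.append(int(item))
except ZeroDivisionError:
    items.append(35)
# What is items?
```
[19, 19]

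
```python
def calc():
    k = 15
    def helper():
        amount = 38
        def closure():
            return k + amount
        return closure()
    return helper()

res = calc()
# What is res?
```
53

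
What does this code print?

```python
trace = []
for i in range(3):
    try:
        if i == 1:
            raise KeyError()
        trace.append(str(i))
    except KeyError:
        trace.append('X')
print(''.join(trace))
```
0X2

Exception on i=1 caught, loop continues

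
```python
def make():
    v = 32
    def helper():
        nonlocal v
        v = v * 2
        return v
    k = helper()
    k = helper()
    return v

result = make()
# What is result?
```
128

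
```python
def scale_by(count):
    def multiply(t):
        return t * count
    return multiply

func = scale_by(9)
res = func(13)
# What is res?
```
117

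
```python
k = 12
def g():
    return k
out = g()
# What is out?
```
12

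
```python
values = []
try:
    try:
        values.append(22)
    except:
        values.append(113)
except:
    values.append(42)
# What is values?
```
[22]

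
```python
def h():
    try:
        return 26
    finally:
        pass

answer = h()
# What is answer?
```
26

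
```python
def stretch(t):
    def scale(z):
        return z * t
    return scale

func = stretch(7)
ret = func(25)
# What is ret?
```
175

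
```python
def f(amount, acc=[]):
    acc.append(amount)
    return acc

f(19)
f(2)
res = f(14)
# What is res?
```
[19, 2, 14]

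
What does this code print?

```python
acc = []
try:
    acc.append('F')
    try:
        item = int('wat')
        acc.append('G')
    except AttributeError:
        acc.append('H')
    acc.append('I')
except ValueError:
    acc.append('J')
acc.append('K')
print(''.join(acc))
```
FJK

Inner handler doesn't match, propagates to outer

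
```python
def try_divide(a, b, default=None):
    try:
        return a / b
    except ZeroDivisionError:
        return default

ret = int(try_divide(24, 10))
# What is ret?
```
2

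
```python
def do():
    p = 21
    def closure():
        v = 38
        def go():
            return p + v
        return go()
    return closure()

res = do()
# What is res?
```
59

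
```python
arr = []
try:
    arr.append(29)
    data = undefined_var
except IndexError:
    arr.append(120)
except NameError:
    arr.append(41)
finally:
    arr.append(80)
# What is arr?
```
[29, 41, 80]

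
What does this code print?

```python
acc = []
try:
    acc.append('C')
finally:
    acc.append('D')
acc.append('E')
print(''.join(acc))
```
CDE

try/finally without except, no exception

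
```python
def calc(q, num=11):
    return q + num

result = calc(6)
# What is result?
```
17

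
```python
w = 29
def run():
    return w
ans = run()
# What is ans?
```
29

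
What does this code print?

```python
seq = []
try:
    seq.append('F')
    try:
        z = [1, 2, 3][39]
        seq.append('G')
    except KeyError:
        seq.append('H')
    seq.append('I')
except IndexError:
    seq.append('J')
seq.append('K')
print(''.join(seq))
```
FJK

Inner handler doesn't match, propagates to outer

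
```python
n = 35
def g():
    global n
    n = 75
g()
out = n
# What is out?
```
75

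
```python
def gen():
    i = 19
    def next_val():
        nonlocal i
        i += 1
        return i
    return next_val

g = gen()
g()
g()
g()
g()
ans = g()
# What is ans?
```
24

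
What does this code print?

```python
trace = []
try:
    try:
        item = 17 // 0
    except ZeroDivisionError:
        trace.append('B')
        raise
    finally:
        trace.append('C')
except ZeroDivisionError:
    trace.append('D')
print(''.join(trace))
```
BCD

finally runs before re-raised exception propagates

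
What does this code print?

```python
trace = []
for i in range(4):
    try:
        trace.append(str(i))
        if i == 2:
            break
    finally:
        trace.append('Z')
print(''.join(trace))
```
0Z1Z2Z

finally runs even when breaking out of loop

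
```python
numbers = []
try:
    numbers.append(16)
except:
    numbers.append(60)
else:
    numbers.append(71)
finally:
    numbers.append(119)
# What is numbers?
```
[16, 71, 119]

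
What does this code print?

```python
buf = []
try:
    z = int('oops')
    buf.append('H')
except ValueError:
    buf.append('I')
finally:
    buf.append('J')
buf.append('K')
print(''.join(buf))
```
IJK

finally always runs, even after exception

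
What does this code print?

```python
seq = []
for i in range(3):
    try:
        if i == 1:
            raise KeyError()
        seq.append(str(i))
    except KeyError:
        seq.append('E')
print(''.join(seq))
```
0E2

Exception on i=1 caught, loop continues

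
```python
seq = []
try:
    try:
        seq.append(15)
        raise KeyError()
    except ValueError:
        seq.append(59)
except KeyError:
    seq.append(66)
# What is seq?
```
[15, 66]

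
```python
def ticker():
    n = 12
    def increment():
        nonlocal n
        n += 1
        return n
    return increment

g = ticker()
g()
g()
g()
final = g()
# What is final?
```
16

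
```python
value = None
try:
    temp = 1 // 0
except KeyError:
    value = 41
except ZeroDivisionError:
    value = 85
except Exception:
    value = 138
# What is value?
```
85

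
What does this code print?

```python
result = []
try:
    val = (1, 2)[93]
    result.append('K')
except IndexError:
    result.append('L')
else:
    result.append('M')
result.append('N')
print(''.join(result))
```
LN

else block skipped when exception is caught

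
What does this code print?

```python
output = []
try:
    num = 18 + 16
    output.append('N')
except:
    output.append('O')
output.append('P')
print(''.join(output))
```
NP

No exception, try block completes normally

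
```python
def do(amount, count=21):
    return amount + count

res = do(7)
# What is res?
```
28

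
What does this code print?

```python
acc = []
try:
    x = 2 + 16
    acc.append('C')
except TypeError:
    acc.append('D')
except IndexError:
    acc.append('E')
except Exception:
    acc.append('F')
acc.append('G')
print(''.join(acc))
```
CG

No exception, try block completes normally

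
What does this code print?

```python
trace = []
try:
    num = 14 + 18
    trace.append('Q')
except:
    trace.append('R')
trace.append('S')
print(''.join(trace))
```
QS

No exception, try block completes normally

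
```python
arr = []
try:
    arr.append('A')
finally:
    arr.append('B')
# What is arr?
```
['A', 'B']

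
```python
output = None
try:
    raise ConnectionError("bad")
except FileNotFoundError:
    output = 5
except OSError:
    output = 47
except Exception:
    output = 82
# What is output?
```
47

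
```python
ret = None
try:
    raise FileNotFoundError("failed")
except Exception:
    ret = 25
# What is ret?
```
25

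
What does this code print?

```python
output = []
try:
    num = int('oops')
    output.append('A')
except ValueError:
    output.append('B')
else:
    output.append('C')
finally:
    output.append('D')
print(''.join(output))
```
BD

Exception: except runs, else skipped, finally runs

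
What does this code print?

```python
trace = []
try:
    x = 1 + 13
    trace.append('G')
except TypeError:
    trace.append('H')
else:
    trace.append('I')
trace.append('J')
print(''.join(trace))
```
GIJ

else block runs when no exception occurs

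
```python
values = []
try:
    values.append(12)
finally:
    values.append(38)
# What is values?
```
[12, 38]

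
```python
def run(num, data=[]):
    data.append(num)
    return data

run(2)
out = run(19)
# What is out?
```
[2, 19]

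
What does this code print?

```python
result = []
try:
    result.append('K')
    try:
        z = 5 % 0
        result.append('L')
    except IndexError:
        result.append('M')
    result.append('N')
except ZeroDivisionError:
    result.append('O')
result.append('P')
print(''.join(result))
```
KOP

Inner handler doesn't match, propagates to outer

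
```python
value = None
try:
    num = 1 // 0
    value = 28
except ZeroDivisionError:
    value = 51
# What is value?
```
51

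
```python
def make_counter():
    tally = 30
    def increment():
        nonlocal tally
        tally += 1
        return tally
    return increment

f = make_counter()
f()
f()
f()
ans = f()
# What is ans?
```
34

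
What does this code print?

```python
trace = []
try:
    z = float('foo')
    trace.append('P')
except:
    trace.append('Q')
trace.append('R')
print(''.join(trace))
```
QR

Exception raised in try, caught by bare except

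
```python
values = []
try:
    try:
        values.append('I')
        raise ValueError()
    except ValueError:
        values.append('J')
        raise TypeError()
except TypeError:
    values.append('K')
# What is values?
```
['I', 'J', 'K']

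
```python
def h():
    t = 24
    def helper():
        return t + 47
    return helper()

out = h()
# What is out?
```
71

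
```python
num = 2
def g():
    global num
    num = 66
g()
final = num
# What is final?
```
66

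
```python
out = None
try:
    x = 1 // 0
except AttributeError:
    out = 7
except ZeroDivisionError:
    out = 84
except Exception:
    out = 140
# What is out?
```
84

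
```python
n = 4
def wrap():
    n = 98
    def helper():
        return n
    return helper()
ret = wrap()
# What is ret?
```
98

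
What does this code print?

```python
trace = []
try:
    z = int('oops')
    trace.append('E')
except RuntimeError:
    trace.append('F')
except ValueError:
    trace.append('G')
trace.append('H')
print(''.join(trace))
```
GH

ValueError is caught by its specific handler, not RuntimeError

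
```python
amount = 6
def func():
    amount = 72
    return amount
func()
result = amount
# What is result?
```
6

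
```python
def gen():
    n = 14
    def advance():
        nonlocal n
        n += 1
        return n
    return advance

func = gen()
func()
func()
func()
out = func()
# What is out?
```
18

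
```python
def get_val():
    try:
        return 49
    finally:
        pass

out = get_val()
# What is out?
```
49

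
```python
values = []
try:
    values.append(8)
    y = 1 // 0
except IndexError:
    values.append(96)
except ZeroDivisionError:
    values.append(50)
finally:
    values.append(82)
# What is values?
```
[8, 50, 82]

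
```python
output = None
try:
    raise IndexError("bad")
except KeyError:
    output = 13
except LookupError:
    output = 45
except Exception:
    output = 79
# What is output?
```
45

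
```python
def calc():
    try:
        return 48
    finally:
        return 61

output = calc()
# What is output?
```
61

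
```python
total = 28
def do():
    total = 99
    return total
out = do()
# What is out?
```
99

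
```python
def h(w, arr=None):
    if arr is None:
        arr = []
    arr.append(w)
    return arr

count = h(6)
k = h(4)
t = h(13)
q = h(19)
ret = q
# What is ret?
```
[19]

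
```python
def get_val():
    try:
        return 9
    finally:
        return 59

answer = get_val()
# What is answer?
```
59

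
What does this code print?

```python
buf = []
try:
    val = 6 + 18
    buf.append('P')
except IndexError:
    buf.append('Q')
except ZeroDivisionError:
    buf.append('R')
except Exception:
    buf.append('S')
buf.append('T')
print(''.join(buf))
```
PT

No exception, try block completes normally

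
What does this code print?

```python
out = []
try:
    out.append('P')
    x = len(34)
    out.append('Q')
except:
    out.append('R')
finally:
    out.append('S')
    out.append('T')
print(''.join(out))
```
PRST

Code before exception runs, then except, then all of finally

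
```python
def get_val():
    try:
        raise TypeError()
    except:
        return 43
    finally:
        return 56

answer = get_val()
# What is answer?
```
56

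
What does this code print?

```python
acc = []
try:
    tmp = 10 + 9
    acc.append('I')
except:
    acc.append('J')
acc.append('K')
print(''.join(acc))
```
IK

No exception, try block completes normally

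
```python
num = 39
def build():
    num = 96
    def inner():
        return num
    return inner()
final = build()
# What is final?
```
96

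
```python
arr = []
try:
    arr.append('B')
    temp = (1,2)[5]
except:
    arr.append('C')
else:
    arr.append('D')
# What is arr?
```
['B', 'C']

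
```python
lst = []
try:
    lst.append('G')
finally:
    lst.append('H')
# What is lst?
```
['G', 'H']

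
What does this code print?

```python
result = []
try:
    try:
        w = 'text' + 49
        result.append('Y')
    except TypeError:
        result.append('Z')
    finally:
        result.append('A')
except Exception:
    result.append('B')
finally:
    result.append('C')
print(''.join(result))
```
ZAC

Both finally blocks run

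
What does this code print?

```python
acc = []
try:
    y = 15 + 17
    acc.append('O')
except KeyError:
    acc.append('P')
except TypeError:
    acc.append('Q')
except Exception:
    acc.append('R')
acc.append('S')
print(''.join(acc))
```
OS

No exception, try block completes normally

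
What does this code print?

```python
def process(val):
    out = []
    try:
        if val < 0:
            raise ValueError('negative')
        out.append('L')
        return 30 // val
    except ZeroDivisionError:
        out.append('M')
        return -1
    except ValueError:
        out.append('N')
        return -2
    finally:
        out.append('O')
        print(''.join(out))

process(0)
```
LMO

val=0 causes ZeroDivisionError, caught, finally prints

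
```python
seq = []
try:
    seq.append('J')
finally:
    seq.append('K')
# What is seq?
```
['J', 'K']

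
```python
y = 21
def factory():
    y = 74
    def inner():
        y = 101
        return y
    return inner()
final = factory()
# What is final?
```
101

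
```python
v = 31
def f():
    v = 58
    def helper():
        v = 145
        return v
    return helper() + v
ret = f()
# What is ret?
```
203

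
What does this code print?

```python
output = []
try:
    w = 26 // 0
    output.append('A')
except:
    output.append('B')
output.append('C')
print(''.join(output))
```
BC

Exception raised in try, caught by bare except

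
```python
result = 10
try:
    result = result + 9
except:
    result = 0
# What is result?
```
19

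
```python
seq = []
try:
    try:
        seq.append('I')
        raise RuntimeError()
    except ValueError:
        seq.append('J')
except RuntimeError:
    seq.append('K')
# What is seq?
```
['I', 'K']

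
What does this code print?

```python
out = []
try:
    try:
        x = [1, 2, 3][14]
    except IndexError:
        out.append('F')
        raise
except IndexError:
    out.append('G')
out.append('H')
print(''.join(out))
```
FGH

raise without argument re-raises current exception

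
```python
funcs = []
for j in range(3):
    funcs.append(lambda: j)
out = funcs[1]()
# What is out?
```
2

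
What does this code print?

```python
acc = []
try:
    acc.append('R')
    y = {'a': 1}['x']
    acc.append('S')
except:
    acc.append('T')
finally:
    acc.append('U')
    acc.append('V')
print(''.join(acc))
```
RTUV

Code before exception runs, then except, then all of finally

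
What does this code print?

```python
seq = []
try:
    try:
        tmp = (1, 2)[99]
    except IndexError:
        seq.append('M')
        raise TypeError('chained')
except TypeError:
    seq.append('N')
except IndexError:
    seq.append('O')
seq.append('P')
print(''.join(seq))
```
MNP

TypeError raised and caught, original IndexError not re-raised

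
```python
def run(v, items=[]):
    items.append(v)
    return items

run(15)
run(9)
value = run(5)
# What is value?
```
[15, 9, 5]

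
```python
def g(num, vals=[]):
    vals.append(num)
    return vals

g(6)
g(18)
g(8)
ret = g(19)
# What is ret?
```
[6, 18, 8, 19]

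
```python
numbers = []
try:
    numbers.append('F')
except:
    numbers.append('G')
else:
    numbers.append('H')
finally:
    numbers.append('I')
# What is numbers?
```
['F', 'H', 'I']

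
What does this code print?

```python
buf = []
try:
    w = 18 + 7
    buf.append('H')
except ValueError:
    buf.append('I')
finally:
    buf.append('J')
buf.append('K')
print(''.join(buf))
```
HJK

finally runs after normal execution too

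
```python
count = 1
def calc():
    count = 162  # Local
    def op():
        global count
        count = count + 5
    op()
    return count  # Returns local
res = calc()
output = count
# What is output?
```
6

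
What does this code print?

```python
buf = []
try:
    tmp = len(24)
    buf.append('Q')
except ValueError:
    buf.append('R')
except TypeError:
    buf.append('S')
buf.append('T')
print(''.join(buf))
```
ST

TypeError is caught by its specific handler, not ValueError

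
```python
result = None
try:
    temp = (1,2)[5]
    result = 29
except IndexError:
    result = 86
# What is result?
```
86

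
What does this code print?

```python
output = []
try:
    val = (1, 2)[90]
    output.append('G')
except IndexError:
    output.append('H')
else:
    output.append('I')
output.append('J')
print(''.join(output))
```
HJ

else block skipped when exception is caught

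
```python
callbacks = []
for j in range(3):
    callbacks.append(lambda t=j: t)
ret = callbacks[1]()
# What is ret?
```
1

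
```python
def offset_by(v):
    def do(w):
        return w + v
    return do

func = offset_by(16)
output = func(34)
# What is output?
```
50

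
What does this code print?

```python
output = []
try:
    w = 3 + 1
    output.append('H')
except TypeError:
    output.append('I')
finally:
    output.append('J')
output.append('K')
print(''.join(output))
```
HJK

finally runs after normal execution too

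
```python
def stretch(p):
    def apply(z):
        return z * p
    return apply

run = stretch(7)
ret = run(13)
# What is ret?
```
91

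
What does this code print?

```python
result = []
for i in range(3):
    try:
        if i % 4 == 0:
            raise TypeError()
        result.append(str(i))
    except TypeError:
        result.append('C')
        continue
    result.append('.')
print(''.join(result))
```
C1.2.

continue in except skips rest of loop body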